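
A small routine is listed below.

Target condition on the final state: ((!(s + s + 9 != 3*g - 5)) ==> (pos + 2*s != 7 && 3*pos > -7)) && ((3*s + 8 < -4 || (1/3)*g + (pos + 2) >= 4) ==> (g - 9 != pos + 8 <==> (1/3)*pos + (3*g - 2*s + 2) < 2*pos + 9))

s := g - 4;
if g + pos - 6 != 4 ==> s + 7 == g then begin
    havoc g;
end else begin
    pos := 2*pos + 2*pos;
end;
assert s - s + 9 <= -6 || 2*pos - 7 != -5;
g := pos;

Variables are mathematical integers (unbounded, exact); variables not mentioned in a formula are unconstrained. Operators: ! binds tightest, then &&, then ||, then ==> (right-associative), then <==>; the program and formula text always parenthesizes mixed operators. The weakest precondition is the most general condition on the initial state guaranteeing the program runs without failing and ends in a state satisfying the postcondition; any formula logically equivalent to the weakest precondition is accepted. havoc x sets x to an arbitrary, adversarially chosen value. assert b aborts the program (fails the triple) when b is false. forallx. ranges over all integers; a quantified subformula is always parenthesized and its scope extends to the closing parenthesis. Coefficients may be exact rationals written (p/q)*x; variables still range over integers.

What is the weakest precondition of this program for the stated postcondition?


Working backward. After the program, the postcondition ((!(s + s + 9 != 3*g - 5)) ==> (pos + 2*s != 7 && 3*pos > -7)) && ((3*s + 8 < -4 || (1/3)*g + (pos + 2) >= 4) ==> (g - 9 != pos + 8 <==> (1/3)*pos + (3*g - 2*s + 2) < 2*pos + 9)) must hold; in canonical form it is ((!(2*s != 3*g - 14)) ==> (pos + 2*s != 7 && 3*pos > -7)) && ((3*s < -12 || (1/3)*g + pos >= 2) ==> (g != pos + 17 <==> 3*g < (5/3)*pos + 2*s + 7)).
Before g := pos: ((!(2*s != 3*pos - 14)) ==> (pos + 2*s != 7 && 3*pos > -7)) && ((3*s < -12 || (4/3)*pos >= 2) ==> (4/3)*pos < 2*s + 7)
Before assert s - s + 9 <= -6 || 2*pos - 7 != -5: 2*pos != 2 && ((!(2*s != 3*pos - 14)) ==> (pos + 2*s != 7 && 3*pos > -7)) && ((3*s < -12 || (4/3)*pos >= 2) ==> (4/3)*pos < 2*s + 7)
Then branch requires 2*pos != 2 && ((!(2*s != 3*pos - 14)) ==> (pos + 2*s != 7 && 3*pos > -7)) && ((3*s < -12 || (4/3)*pos >= 2) ==> (4/3)*pos < 2*s + 7); else branch requires 8*pos != 2 && ((!(2*s != 12*pos - 14)) ==> (4*pos + 2*s != 7 && 12*pos > -7)) && ((3*s < -12 || (16/3)*pos >= 2) ==> (16/3)*pos < 2*s + 7).
Before the if: ((g + pos != 10 ==> s == g - 7) ==> (2*pos != 2 && ((!(2*s != 3*pos - 14)) ==> (pos + 2*s != 7 && 3*pos > -7)) && ((3*s < -12 || (4/3)*pos >= 2) ==> (4/3)*pos < 2*s + 7))) && ((!(g + pos != 10 ==> s == g - 7)) ==> (8*pos != 2 && ((!(2*s != 12*pos - 14)) ==> (4*pos + 2*s != 7 && 12*pos > -7)) && ((3*s < -12 || (16/3)*pos >= 2) ==> (16/3)*pos < 2*s + 7)))
Before s := g - 4: ((!(g + pos != 10)) ==> (2*pos != 2 && ((!(2*g != 3*pos - 6)) ==> (2*g + pos != 15 && 3*pos > -7)) && ((3*g < 0 || (4/3)*pos >= 2) ==> (4/3)*pos < 2*g - 1))) && (g + pos != 10 ==> (8*pos != 2 && ((!(2*g != 12*pos - 6)) ==> (2*g + 4*pos != 15 && 12*pos > -7)) && ((3*g < 0 || (16/3)*pos >= 2) ==> (16/3)*pos < 2*g - 1)))
Answer: WP = ((!(g + pos != 10)) ==> (2*pos != 2 && ((!(2*g != 3*pos - 6)) ==> (2*g + pos != 15 && 3*pos > -7)) && ((3*g < 0 || (4/3)*pos >= 2) ==> (4/3)*pos < 2*g - 1))) && (g + pos != 10 ==> (8*pos != 2 && ((!(2*g != 12*pos - 6)) ==> (2*g + 4*pos != 15 && 12*pos > -7)) && ((3*g < 0 || (16/3)*pos >= 2) ==> (16/3)*pos < 2*g - 1)))


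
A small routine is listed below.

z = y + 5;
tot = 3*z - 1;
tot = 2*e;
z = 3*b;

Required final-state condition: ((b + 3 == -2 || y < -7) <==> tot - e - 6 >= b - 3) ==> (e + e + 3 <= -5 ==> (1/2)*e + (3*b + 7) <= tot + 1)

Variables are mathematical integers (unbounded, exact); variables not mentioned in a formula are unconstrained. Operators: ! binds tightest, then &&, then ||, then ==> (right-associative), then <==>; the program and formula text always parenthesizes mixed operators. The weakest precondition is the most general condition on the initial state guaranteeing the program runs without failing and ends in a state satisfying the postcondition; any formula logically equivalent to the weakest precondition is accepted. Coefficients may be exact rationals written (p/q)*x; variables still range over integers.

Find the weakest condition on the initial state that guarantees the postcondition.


Working backward. After the program, the postcondition ((b + 3 == -2 || y < -7) <==> tot - e - 6 >= b - 3) ==> (e + e + 3 <= -5 ==> (1/2)*e + (3*b + 7) <= tot + 1) must hold; in canonical form it is ((b == -5 || y < -7) <==> tot >= b + e + 3) ==> (2*e <= -8 ==> 3*b + (1/2)*e <= tot - 6).
Before z := 3*b: ((b == -5 || y < -7) <==> tot >= b + e + 3) ==> (2*e <= -8 ==> 3*b + (1/2)*e <= tot - 6)
Before tot := 2*e: ((b == -5 || y < -7) <==> e >= b + 3) ==> (2*e <= -8 ==> 3*b <= (3/2)*e - 6)
Before tot := 3*z - 1: ((b == -5 || y < -7) <==> e >= b + 3) ==> (2*e <= -8 ==> 3*b <= (3/2)*e - 6)
Before z := y + 5: ((b == -5 || y < -7) <==> e >= b + 3) ==> (2*e <= -8 ==> 3*b <= (3/2)*e - 6)
Answer: WP = ((b == -5 || y < -7) <==> e >= b + 3) ==> (2*e <= -8 ==> 3*b <= (3/2)*e - 6)


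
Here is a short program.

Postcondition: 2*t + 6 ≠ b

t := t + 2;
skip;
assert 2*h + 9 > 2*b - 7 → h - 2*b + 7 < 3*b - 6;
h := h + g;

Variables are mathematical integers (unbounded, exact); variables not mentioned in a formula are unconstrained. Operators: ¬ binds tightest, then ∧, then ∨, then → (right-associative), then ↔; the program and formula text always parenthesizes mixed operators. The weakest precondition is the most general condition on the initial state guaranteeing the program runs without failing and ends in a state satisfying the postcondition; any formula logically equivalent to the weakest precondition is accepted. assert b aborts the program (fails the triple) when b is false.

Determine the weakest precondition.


Working backward. After the program, the postcondition 2*t + 6 ≠ b must hold; in canonical form it is 2*t ≠ b - 6.
Before h := h + g: 2*t ≠ b - 6
Before assert 2*h + 9 > 2*b - 7 → h - 2*b + 7 < 3*b - 6: (2*h > 2*b - 16 → h < 5*b - 13) ∧ 2*t ≠ b - 6
Before skip: (2*h > 2*b - 16 → h < 5*b - 13) ∧ 2*t ≠ b - 6
Before t := t + 2: (2*h > 2*b - 16 → h < 5*b - 13) ∧ 2*t ≠ b - 10
Answer: WP = (2*h > 2*b - 16 → h < 5*b - 13) ∧ 2*t ≠ b - 10


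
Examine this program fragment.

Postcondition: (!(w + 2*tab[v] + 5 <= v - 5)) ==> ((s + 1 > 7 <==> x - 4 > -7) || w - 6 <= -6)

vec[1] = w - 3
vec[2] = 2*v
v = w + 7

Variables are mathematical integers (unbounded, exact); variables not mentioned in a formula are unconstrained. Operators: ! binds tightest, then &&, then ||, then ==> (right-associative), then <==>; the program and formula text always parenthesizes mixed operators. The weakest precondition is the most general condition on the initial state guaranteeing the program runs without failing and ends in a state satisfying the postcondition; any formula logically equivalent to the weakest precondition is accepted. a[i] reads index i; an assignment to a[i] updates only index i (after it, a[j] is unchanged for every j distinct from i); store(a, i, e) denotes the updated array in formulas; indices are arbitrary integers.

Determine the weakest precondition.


Working backward. After the program, the postcondition (!(w + 2*tab[v] + 5 <= v - 5)) ==> ((s + 1 > 7 <==> x - 4 > -7) || w - 6 <= -6) must hold; in canonical form it is (!(2*tab[v] + w <= v - 10)) ==> ((s > 6 <==> x > -3) || w <= 0).
Before v := w + 7: (!(2*tab[w + 7] <= -3)) ==> ((s > 6 <==> x > -3) || w <= 0)
Before vec[2] := 2*v: (!(2*tab[w + 7] <= -3)) ==> ((s > 6 <==> x > -3) || w <= 0)
Before vec[1] := w - 3: (!(2*tab[w + 7] <= -3)) ==> ((s > 6 <==> x > -3) || w <= 0)
Answer: WP = (!(2*tab[w + 7] <= -3)) ==> ((s > 6 <==> x > -3) || w <= 0)


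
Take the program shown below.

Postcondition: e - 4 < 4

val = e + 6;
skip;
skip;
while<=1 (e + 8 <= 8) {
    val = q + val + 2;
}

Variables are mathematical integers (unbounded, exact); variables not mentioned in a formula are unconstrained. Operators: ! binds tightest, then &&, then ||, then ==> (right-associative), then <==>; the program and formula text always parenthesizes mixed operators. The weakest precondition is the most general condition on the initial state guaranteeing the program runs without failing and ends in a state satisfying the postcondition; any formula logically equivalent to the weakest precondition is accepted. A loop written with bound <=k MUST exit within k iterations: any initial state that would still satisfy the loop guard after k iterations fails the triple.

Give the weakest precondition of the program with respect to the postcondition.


Working backward. After the program, the postcondition e - 4 < 4 must hold; in canonical form it is e < 8.
Before the loop (bound <=1), unroll the exhaustion recursion (WP_0 = exit-now case; WP_j = one more guarded iteration, up to j = 1):
  WP_0: (!(e <= 0)) && e < 8
  WP_1: (e <= 0 ==> ((!(e <= 0)) && e < 8)) && ((!(e <= 0)) ==> e < 8)
So before the loop: (e <= 0 ==> ((!(e <= 0)) && e < 8)) && ((!(e <= 0)) ==> e < 8)
Before skip: (e <= 0 ==> ((!(e <= 0)) && e < 8)) && ((!(e <= 0)) ==> e < 8)
Before skip: (e <= 0 ==> ((!(e <= 0)) && e < 8)) && ((!(e <= 0)) ==> e < 8)
Before val := e + 6: (e <= 0 ==> ((!(e <= 0)) && e < 8)) && ((!(e <= 0)) ==> e < 8)
Answer: WP = (e <= 0 ==> ((!(e <= 0)) && e < 8)) && ((!(e <= 0)) ==> e < 8)


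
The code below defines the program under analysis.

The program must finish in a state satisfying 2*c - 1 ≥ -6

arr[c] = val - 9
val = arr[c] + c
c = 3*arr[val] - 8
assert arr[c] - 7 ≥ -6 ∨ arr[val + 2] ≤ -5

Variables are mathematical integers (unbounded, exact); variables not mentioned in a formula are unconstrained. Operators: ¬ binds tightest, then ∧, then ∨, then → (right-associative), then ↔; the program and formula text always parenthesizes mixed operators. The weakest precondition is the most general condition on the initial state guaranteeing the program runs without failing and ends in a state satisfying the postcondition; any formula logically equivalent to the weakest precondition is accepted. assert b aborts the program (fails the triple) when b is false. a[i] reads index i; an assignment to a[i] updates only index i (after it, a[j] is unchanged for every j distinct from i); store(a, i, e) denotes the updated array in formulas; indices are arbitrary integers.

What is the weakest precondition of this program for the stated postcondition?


Working backward. After the program, the postcondition 2*c - 1 ≥ -6 must hold; in canonical form it is 2*c ≥ -5.
Before assert arr[c] - 7 ≥ -6 ∨ arr[val + 2] ≤ -5: (arr[c] ≥ 1 ∨ arr[val + 2] ≤ -5) ∧ 2*c ≥ -5
Before c := 3*arr[val] - 8: (arr[3*arr[val] - 8] ≥ 1 ∨ arr[val + 2] ≤ -5) ∧ 6*arr[val] ≥ 11
Before val := arr[c] + c: (arr[3*arr[arr[c] + c] - 8] ≥ 1 ∨ arr[arr[c] + c + 2] ≤ -5) ∧ 6*arr[arr[c] + c] ≥ 11
Before arr[c] := val - 9: (store(arr, c, val - 9)[3*store(arr, c, val - 9)[store(arr, c, val - 9)[c] + c] - 8] ≥ 1 ∨ store(arr, c, val - 9)[store(arr, c, val - 9)[c] + c + 2] ≤ -5) ∧ 6*store(arr, c, val - 9)[store(arr, c, val - 9)[c] + c] ≥ 11
Answer: WP = (store(arr, c, val - 9)[3*store(arr, c, val - 9)[store(arr, c, val - 9)[c] + c] - 8] ≥ 1 ∨ store(arr, c, val - 9)[store(arr, c, val - 9)[c] + c + 2] ≤ -5) ∧ 6*store(arr, c, val - 9)[store(arr, c, val - 9)[c] + c] ≥ 11


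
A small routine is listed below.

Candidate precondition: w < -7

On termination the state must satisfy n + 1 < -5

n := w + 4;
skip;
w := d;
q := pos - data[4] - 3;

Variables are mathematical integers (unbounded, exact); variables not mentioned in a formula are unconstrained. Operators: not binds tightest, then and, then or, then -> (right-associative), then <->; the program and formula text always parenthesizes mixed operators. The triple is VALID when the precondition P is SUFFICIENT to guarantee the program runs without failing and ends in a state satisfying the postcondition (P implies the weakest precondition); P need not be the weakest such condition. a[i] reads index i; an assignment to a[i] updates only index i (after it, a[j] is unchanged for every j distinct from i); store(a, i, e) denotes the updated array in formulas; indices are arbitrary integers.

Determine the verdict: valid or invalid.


Working backward. After the program, the postcondition n + 1 < -5 must hold; in canonical form it is n < -6.
Before q := pos - data[4] - 3: n < -6
Before w := d: n < -6
Before skip: n < -6
Before n := w + 4: w < -10
The weakest precondition is w < -10.
Check whether w < -7 implies it.
Countermodel: at the initial state w = -10, the precondition holds but the weakest precondition fails.
Answer: invalid


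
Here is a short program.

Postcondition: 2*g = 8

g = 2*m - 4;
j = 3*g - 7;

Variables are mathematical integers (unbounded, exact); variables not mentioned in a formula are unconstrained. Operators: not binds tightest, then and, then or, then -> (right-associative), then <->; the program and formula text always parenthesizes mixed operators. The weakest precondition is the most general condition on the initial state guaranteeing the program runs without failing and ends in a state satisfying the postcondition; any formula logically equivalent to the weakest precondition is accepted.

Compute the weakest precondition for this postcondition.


Working backward. After the program, 2*g = 8 must hold.
Before j := 3*g - 7: 2*g = 8
Before g := 2*m - 4: 4*m = 16
Answer: WP = 4*m = 16


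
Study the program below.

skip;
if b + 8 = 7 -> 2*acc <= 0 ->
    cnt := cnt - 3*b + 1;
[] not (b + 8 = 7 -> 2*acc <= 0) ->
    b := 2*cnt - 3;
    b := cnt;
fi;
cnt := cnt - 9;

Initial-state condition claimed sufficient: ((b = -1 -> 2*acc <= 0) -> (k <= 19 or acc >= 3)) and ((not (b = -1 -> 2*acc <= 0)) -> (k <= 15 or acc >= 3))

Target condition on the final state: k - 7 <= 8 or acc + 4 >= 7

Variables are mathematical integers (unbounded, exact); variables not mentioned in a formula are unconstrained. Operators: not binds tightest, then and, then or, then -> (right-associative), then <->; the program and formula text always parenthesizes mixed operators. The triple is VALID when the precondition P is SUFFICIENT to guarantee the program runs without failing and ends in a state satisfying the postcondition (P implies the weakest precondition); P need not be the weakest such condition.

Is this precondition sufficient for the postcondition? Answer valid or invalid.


Working backward. After the program, the postcondition k - 7 <= 8 or acc + 4 >= 7 must hold; in canonical form it is k <= 15 or acc >= 3.
Before cnt := cnt - 9: k <= 15 or acc >= 3
Then branch requires k <= 15 or acc >= 3; else branch requires k <= 15 or acc >= 3.
Before the if: ((b = -1 -> 2*acc <= 0) -> (k <= 15 or acc >= 3)) and ((not (b = -1 -> 2*acc <= 0)) -> (k <= 15 or acc >= 3))
Before skip: ((b = -1 -> 2*acc <= 0) -> (k <= 15 or acc >= 3)) and ((not (b = -1 -> 2*acc <= 0)) -> (k <= 15 or acc >= 3))
The weakest precondition is ((b = -1 -> 2*acc <= 0) -> (k <= 15 or acc >= 3)) and ((not (b = -1 -> 2*acc <= 0)) -> (k <= 15 or acc >= 3)).
Check whether ((b = -1 -> 2*acc <= 0) -> (k <= 19 or acc >= 3)) and ((not (b = -1 -> 2*acc <= 0)) -> (k <= 15 or acc >= 3)) implies it.
Countermodel: at the initial state acc = 1, b = 0, k = 16, the precondition holds but the weakest precondition fails.
Answer: invalid


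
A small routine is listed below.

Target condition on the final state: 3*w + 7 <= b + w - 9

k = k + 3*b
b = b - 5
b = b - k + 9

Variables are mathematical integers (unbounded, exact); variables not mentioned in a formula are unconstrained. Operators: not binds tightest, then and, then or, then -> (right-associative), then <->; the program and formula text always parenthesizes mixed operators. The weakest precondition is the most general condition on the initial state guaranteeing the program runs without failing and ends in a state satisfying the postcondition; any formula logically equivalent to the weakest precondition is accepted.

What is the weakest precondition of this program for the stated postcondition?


Working backward. After the program, the postcondition 3*w + 7 <= b + w - 9 must hold; in canonical form it is 2*w <= b - 16.
Before b := b - k + 9: k + 2*w <= b - 7
Before b := b - 5: k + 2*w <= b - 12
Before k := k + 3*b: 2*b + k + 2*w <= -12
Answer: WP = 2*b + k + 2*w <= -12


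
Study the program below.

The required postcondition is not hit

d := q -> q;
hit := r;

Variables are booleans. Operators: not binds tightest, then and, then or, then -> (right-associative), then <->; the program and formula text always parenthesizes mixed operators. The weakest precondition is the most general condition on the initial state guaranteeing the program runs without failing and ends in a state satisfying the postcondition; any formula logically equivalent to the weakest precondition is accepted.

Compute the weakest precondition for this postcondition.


Working backward. After the program, not hit must hold.
Before hit := r: not r
Before d := q -> q: not r
Answer: WP = not r


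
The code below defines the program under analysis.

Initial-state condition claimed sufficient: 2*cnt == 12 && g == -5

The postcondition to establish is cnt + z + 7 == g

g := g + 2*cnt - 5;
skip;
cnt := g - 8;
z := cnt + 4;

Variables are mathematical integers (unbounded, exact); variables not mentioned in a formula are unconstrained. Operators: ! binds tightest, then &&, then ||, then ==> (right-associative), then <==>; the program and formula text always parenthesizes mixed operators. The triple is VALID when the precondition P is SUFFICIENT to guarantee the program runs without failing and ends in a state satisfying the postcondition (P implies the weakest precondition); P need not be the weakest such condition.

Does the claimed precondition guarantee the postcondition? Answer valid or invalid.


Working backward. After the program, the postcondition cnt + z + 7 == g must hold; in canonical form it is cnt + z == g - 7.
Before z := cnt + 4: 2*cnt == g - 11
Before cnt := g - 8: g == 5
Before skip: g == 5
Before g := g + 2*cnt - 5: 2*cnt + g == 10
The weakest precondition is 2*cnt + g == 10.
Check whether 2*cnt == 12 && g == -5 implies it.
Countermodel: at the initial state cnt = 6, g = -5, the precondition holds but the weakest precondition fails.
Answer: invalid


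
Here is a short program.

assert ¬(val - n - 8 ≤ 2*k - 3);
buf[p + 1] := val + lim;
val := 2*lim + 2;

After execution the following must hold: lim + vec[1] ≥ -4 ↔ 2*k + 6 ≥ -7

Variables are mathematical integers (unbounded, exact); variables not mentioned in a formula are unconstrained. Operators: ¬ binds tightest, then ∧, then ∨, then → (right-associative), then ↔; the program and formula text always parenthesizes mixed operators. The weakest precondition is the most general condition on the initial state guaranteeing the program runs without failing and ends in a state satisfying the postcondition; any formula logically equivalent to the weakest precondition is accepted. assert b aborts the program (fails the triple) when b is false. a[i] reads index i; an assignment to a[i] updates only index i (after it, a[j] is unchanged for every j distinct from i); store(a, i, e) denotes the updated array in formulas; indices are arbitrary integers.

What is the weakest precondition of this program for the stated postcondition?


Working backward. After the program, the postcondition lim + vec[1] ≥ -4 ↔ 2*k + 6 ≥ -7 must hold; in canonical form it is vec[1] + lim ≥ -4 ↔ 2*k ≥ -13.
Before val := 2*lim + 2: vec[1] + lim ≥ -4 ↔ 2*k ≥ -13
Before buf[p + 1] := val + lim: vec[1] + lim ≥ -4 ↔ 2*k ≥ -13
Before assert ¬(val - n - 8 ≤ 2*k - 3): (¬(val ≤ 2*k + n + 5)) ∧ (vec[1] + lim ≥ -4 ↔ 2*k ≥ -13)
Answer: WP = (¬(val ≤ 2*k + n + 5)) ∧ (vec[1] + lim ≥ -4 ↔ 2*k ≥ -13)


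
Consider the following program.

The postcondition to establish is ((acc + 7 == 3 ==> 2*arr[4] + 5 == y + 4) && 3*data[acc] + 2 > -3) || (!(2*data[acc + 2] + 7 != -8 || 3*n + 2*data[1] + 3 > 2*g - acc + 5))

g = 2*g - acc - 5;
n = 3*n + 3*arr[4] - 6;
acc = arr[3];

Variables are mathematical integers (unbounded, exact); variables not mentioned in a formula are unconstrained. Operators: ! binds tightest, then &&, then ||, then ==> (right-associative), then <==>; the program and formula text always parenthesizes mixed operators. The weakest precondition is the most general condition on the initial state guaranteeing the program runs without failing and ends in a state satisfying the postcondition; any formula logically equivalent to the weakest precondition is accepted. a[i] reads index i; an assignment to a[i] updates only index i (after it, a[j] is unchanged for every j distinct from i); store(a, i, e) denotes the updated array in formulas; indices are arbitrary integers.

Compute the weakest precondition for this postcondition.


Working backward. After the program, the postcondition ((acc + 7 == 3 ==> 2*arr[4] + 5 == y + 4) && 3*data[acc] + 2 > -3) || (!(2*data[acc + 2] + 7 != -8 || 3*n + 2*data[1] + 3 > 2*g - acc + 5)) must hold; in canonical form it is ((acc == -4 ==> 2*arr[4] == y - 1) && 3*data[acc] > -5) || (!(2*data[acc + 2] != -15 || 2*data[1] + acc + 3*n > 2*g + 2)).
Before acc := arr[3]: ((arr[3] == -4 ==> 2*arr[4] == y - 1) && 3*data[arr[3]] > -5) || (!(2*data[arr[3] + 2] != -15 || arr[3] + 2*data[1] + 3*n > 2*g + 2))
Before n := 3*n + 3*arr[4] - 6: ((arr[3] == -4 ==> 2*arr[4] == y - 1) && 3*data[arr[3]] > -5) || (!(2*data[arr[3] + 2] != -15 || arr[3] + 9*arr[4] + 2*data[1] + 9*n > 2*g + 20))
Before g := 2*g - acc - 5: ((arr[3] == -4 ==> 2*arr[4] == y - 1) && 3*data[arr[3]] > -5) || (!(2*data[arr[3] + 2] != -15 || arr[3] + 9*arr[4] + 2*data[1] + 2*acc + 9*n > 4*g + 10))
Answer: WP = ((arr[3] == -4 ==> 2*arr[4] == y - 1) && 3*data[arr[3]] > -5) || (!(2*data[arr[3] + 2] != -15 || arr[3] + 9*arr[4] + 2*data[1] + 2*acc + 9*n > 4*g + 10))


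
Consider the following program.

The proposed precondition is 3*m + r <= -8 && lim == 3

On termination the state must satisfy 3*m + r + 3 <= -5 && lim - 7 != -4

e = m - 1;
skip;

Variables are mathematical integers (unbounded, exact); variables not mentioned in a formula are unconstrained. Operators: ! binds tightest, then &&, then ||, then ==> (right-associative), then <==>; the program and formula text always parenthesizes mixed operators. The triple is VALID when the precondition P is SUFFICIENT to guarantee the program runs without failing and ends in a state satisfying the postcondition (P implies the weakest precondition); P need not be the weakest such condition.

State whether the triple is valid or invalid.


Working backward. After the program, the postcondition 3*m + r + 3 <= -5 && lim - 7 != -4 must hold; in canonical form it is 3*m + r <= -8 && lim != 3.
Before skip: 3*m + r <= -8 && lim != 3
Before e := m - 1: 3*m + r <= -8 && lim != 3
The weakest precondition is 3*m + r <= -8 && lim != 3.
Check whether 3*m + r <= -8 && lim == 3 implies it.
Countermodel: at the initial state lim = 3, m = 0, r = -8, the precondition holds but the weakest precondition fails.
Answer: invalid


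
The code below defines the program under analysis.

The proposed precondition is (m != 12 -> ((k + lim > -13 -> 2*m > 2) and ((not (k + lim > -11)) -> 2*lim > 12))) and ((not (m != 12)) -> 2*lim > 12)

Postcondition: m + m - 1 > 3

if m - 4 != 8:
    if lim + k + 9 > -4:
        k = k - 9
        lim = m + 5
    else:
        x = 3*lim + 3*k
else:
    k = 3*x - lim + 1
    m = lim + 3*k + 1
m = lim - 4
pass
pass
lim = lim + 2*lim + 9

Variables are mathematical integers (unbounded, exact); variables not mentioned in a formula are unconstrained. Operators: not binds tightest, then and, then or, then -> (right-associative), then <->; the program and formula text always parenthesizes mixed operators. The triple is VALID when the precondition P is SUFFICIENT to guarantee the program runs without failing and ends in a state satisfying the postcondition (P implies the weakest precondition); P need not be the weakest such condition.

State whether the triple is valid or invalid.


Working backward. After the program, the postcondition m + m - 1 > 3 must hold; in canonical form it is 2*m > 4.
Before lim := lim + 2*lim + 9: 2*m > 4
Before skip: 2*m > 4
Before skip: 2*m > 4
Before m := lim - 4: 2*lim > 12
Then branch requires (k + lim > -13 -> 2*m > 2) and ((not (k + lim > -13)) -> 2*lim > 12); else branch requires 2*lim > 12.
Before the if: (m != 12 -> ((k + lim > -13 -> 2*m > 2) and ((not (k + lim > -13)) -> 2*lim > 12))) and ((not (m != 12)) -> 2*lim > 12)
The weakest precondition is (m != 12 -> ((k + lim > -13 -> 2*m > 2) and ((not (k + lim > -13)) -> 2*lim > 12))) and ((not (m != 12)) -> 2*lim > 12).
Check whether (m != 12 -> ((k + lim > -13 -> 2*m > 2) and ((not (k + lim > -11)) -> 2*lim > 12))) and ((not (m != 12)) -> 2*lim > 12) implies it.
Every state satisfying the precondition satisfies the weakest precondition: the implication holds.
Answer: valid


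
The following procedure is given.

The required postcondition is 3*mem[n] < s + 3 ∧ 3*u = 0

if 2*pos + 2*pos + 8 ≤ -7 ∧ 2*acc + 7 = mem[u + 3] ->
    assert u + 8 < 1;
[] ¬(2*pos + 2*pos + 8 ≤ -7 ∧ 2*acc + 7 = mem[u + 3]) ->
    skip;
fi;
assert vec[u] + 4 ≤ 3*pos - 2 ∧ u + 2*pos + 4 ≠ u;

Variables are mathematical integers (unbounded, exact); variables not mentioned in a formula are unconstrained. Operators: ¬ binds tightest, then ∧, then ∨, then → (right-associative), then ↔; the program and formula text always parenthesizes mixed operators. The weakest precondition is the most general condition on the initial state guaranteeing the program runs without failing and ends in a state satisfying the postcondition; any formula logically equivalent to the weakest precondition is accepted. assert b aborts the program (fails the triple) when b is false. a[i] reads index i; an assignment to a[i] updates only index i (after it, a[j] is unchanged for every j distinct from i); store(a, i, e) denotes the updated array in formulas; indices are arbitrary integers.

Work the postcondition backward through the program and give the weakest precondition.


Working backward. After the program, 3*mem[n] < s + 3 ∧ 3*u = 0 must hold.
Before assert vec[u] + 4 ≤ 3*pos - 2 ∧ u + 2*pos + 4 ≠ u: vec[u] ≤ 3*pos - 6 ∧ 2*pos ≠ -4 ∧ 3*mem[n] < s + 3 ∧ 3*u = 0
Then branch requires u < -7 ∧ vec[u] ≤ 3*pos - 6 ∧ 2*pos ≠ -4 ∧ 3*mem[n] < s + 3 ∧ 3*u = 0; else branch requires vec[u] ≤ 3*pos - 6 ∧ 2*pos ≠ -4 ∧ 3*mem[n] < s + 3 ∧ 3*u = 0.
Before the if: ((4*pos ≤ -15 ∧ 2*acc = mem[u + 3] - 7) → (u < -7 ∧ vec[u] ≤ 3*pos - 6 ∧ 2*pos ≠ -4 ∧ 3*mem[n] < s + 3 ∧ 3*u = 0)) ∧ ((¬(4*pos ≤ -15 ∧ 2*acc = mem[u + 3] - 7)) → (vec[u] ≤ 3*pos - 6 ∧ 2*pos ≠ -4 ∧ 3*mem[n] < s + 3 ∧ 3*u = 0))
Answer: WP = ((4*pos ≤ -15 ∧ 2*acc = mem[u + 3] - 7) → (u < -7 ∧ vec[u] ≤ 3*pos - 6 ∧ 2*pos ≠ -4 ∧ 3*mem[n] < s + 3 ∧ 3*u = 0)) ∧ ((¬(4*pos ≤ -15 ∧ 2*acc = mem[u + 3] - 7)) → (vec[u] ≤ 3*pos - 6 ∧ 2*pos ≠ -4 ∧ 3*mem[n] < s + 3 ∧ 3*u = 0))


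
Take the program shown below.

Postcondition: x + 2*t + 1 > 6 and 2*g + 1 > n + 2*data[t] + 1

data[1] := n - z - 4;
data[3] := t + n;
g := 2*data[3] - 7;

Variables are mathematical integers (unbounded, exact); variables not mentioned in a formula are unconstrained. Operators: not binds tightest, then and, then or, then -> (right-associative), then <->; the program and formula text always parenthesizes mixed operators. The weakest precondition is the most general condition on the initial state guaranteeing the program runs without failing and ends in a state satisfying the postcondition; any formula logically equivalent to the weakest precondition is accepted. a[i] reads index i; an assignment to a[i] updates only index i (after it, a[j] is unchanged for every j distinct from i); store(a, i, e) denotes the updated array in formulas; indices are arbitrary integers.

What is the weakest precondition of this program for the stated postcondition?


Working backward. After the program, the postcondition x + 2*t + 1 > 6 and 2*g + 1 > n + 2*data[t] + 1 must hold; in canonical form it is 2*t + x > 5 and 2*g > 2*data[t] + n.
Before g := 2*data[3] - 7: 2*t + x > 5 and 4*data[3] > 2*data[t] + n + 14
Before data[3] := t + n: 2*t + x > 5 and 3*n + 4*t > 2*store(data, 3, n + t)[t] + 14
Before data[1] := n - z - 4: 2*t + x > 5 and 3*n + 4*t > 2*store(store(data, 1, n - z - 4), 3, n + t)[t] + 14
Answer: WP = 2*t + x > 5 and 3*n + 4*t > 2*store(store(data, 1, n - z - 4), 3, n + t)[t] + 14


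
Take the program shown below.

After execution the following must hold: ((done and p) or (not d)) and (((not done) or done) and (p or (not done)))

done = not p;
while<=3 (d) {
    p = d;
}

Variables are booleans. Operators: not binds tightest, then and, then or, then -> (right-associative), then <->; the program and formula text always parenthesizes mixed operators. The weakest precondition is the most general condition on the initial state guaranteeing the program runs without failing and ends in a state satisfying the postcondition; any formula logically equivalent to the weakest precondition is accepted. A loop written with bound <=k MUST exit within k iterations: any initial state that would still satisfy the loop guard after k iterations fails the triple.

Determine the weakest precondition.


Working backward. After the program, the postcondition ((done and p) or (not d)) and (((not done) or done) and (p or (not done))) must hold; in canonical form it is ((done and p) or (not d)) and (p or (not done)).
Before the loop (bound <=3), unroll the exhaustion recursion (WP_0 = exit-now case; WP_j = one more guarded iteration, up to j = 3):
  WP_0: (not d) and ((done and p) or (not d)) and (p or (not done))
  WP_1: (d -> ((not d) and ((done and d) or (not d)) and (d or (not done)))) and ((not d) -> (((done and p) or (not d)) and (p or (not done))))
  WP_2: (d -> ((d -> ((not d) and ((done and d) or (not d)) and (d or (not done)))) and ((not d) -> (((done and d) or (not d)) and (d or (not done)))))) and ((not d) -> (((done and p) or (not d)) and (p or (not done))))
  WP_3: (d -> ((d -> ((d -> ((not d) and ((done and d) or (not d)) and (d or (not done)))) and ((not d) -> (((done and d) or (not d)) and (d or (not done)))))) and ((not d) -> (((done and d) or (not d)) and (d or (not done)))))) and ((not d) -> (((done and p) or (not d)) and (p or (not done))))
So before the loop: (d -> ((d -> ((d -> ((not d) and ((done and d) or (not d)) and (d or (not done)))) and ((not d) -> (((done and d) or (not d)) and (d or (not done)))))) and ((not d) -> (((done and d) or (not d)) and (d or (not done)))))) and ((not d) -> (((done and p) or (not d)) and (p or (not done))))
Before done := not p: (d -> ((d -> ((d -> ((not d) and (((not p) and d) or (not d)) and (d or p))) and ((not d) -> ((((not p) and d) or (not d)) and (d or p))))) and ((not d) -> ((((not p) and d) or (not d)) and (d or p))))) and ((not d) -> ((not d) and p))
Answer: WP = (d -> ((d -> ((d -> ((not d) and (((not p) and d) or (not d)) and (d or p))) and ((not d) -> ((((not p) and d) or (not d)) and (d or p))))) and ((not d) -> ((((not p) and d) or (not d)) and (d or p))))) and ((not d) -> ((not d) and p))


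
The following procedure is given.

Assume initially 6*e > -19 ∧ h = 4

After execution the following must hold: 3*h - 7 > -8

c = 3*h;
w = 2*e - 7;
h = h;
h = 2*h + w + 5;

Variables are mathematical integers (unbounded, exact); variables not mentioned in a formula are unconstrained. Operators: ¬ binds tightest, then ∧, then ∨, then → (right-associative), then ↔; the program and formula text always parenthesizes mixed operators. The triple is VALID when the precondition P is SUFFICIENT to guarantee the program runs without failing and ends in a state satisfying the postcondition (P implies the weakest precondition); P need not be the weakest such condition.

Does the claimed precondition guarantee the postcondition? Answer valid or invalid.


Working backward. After the program, the postcondition 3*h - 7 > -8 must hold; in canonical form it is 3*h > -1.
Before h := 2*h + w + 5: 6*h + 3*w > -16
Before h := h: 6*h + 3*w > -16
Before w := 2*e - 7: 6*e + 6*h > 5
Before c := 3*h: 6*e + 6*h > 5
The weakest precondition is 6*e + 6*h > 5.
Check whether 6*e > -19 ∧ h = 4 implies it.
Every state satisfying the precondition satisfies the weakest precondition: the implication holds.
Answer: valid


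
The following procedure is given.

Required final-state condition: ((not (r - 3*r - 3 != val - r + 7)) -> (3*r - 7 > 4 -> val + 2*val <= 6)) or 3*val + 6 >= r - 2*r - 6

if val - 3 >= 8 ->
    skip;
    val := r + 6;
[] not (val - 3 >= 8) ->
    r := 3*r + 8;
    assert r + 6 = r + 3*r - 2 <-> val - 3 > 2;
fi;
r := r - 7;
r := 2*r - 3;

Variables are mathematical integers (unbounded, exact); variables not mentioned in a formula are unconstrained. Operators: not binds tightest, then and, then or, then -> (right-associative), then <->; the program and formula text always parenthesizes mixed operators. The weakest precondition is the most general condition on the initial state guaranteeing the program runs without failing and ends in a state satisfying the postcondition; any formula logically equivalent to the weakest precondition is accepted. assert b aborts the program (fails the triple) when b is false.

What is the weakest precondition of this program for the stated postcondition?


Working backward. After the program, the postcondition ((not (r - 3*r - 3 != val - r + 7)) -> (3*r - 7 > 4 -> val + 2*val <= 6)) or 3*val + 6 >= r - 2*r - 6 must hold; in canonical form it is ((not (r + val != -10)) -> (3*r > 11 -> 3*val <= 6)) or r + 3*val >= -12.
Before r := 2*r - 3: ((not (2*r + val != -7)) -> (6*r > 20 -> 3*val <= 6)) or 2*r + 3*val >= -9
Before r := r - 7: ((not (2*r + val != 7)) -> (6*r > 62 -> 3*val <= 6)) or 2*r + 3*val >= 5
Then branch requires ((not (3*r != 1)) -> (6*r > 62 -> 3*r <= -12)) or 5*r >= -13; else branch requires (9*r = -16 <-> val > 5) and (((not (6*r + val != -9)) -> (18*r > 14 -> 3*val <= 6)) or 6*r + 3*val >= -11).
Before the if: (val >= 11 -> (((not (3*r != 1)) -> (6*r > 62 -> 3*r <= -12)) or 5*r >= -13)) and ((not (val >= 11)) -> ((9*r = -16 <-> val > 5) and (((not (6*r + val != -9)) -> (18*r > 14 -> 3*val <= 6)) or 6*r + 3*val >= -11)))
Answer: WP = (val >= 11 -> (((not (3*r != 1)) -> (6*r > 62 -> 3*r <= -12)) or 5*r >= -13)) and ((not (val >= 11)) -> ((9*r = -16 <-> val > 5) and (((not (6*r + val != -9)) -> (18*r > 14 -> 3*val <= 6)) or 6*r + 3*val >= -11)))


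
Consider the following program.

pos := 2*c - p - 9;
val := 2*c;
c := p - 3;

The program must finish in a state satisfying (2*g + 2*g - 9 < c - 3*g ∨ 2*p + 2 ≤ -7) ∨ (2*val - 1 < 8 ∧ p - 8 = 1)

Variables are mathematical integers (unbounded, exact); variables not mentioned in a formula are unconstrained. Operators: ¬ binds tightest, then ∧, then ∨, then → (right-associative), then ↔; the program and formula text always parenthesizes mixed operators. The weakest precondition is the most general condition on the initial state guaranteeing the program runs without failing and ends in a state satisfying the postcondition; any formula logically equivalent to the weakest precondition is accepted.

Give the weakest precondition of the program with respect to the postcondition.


Working backward. After the program, the postcondition (2*g + 2*g - 9 < c - 3*g ∨ 2*p + 2 ≤ -7) ∨ (2*val - 1 < 8 ∧ p - 8 = 1) must hold; in canonical form it is 7*g < c + 9 ∨ 2*p ≤ -9 ∨ (2*val < 9 ∧ p = 9).
Before c := p - 3: 7*g < p + 6 ∨ 2*p ≤ -9 ∨ (2*val < 9 ∧ p = 9)
Before val := 2*c: 7*g < p + 6 ∨ 2*p ≤ -9 ∨ (4*c < 9 ∧ p = 9)
Before pos := 2*c - p - 9: 7*g < p + 6 ∨ 2*p ≤ -9 ∨ (4*c < 9 ∧ p = 9)
Answer: WP = 7*g < p + 6 ∨ 2*p ≤ -9 ∨ (4*c < 9 ∧ p = 9)


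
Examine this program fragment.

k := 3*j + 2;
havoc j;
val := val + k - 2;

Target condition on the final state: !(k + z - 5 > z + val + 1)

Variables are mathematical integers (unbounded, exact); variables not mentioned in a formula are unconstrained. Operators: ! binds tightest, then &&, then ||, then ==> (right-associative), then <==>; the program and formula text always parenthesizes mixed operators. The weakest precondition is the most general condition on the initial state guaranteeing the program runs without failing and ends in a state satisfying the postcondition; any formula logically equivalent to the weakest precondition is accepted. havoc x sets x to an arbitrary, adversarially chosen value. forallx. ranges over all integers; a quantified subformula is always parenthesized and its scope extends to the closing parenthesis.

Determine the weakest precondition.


Working backward. After the program, the postcondition !(k + z - 5 > z + val + 1) must hold; in canonical form it is !(k > val + 6).
Before val := val + k - 2: !(val < -4)
Before havoc j: !(val < -4)
Before k := 3*j + 2: !(val < -4)
Answer: WP = !(val < -4)


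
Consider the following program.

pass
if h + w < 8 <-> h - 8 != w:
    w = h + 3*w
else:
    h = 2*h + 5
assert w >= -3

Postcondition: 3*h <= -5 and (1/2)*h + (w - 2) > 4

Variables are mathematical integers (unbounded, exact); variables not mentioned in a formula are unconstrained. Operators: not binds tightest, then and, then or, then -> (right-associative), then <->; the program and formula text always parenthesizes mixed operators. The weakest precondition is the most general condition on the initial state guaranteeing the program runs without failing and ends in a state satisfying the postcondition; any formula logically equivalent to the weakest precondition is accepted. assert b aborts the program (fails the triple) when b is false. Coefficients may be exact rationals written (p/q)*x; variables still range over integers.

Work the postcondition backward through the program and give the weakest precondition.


Working backward. After the program, the postcondition 3*h <= -5 and (1/2)*h + (w - 2) > 4 must hold; in canonical form it is 3*h <= -5 and (1/2)*h + w > 6.
Before assert w >= -3: w >= -3 and 3*h <= -5 and (1/2)*h + w > 6
Then branch requires h + 3*w >= -3 and 3*h <= -5 and (3/2)*h + 3*w > 6; else branch requires w >= -3 and 6*h <= -20 and h + w > 7/2.
Before the if: ((h + w < 8 <-> h != w + 8) -> (h + 3*w >= -3 and 3*h <= -5 and (3/2)*h + 3*w > 6)) and ((not (h + w < 8 <-> h != w + 8)) -> (w >= -3 and 6*h <= -20 and h + w > 7/2))
Before skip: ((h + w < 8 <-> h != w + 8) -> (h + 3*w >= -3 and 3*h <= -5 and (3/2)*h + 3*w > 6)) and ((not (h + w < 8 <-> h != w + 8)) -> (w >= -3 and 6*h <= -20 and h + w > 7/2))
Answer: WP = ((h + w < 8 <-> h != w + 8) -> (h + 3*w >= -3 and 3*h <= -5 and (3/2)*h + 3*w > 6)) and ((not (h + w < 8 <-> h != w + 8)) -> (w >= -3 and 6*h <= -20 and h + w > 7/2))


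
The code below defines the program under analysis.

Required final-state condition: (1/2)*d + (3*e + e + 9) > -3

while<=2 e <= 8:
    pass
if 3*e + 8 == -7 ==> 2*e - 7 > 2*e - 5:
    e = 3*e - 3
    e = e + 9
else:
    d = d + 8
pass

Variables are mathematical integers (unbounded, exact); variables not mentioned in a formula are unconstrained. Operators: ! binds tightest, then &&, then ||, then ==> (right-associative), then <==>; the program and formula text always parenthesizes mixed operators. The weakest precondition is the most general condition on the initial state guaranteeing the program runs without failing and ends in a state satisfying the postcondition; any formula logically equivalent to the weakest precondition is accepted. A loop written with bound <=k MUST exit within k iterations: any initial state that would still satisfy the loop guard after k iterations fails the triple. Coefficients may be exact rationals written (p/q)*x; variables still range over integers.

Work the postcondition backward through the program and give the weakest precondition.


Working backward. After the program, the postcondition (1/2)*d + (3*e + e + 9) > -3 must hold; in canonical form it is (1/2)*d + 4*e > -12.
Before skip: (1/2)*d + 4*e > -12
Then branch requires (1/2)*d + 12*e > -36; else branch requires (1/2)*d + 4*e > -16.
Before the if: ((!(3*e == -15)) ==> (1/2)*d + 12*e > -36) && (3*e == -15 ==> (1/2)*d + 4*e > -16)
Before the loop (bound <=2), unroll the exhaustion recursion (WP_0 = exit-now case; WP_j = one more guarded iteration, up to j = 2):
  WP_0: (!(e <= 8)) && ((!(3*e == -15)) ==> (1/2)*d + 12*e > -36) && (3*e == -15 ==> (1/2)*d + 4*e > -16)
  WP_1: (e <= 8 ==> ((!(e <= 8)) && ((!(3*e == -15)) ==> (1/2)*d + 12*e > -36) && (3*e == -15 ==> (1/2)*d + 4*e > -16))) && ((!(e <= 8)) ==> (((!(3*e == -15)) ==> (1/2)*d + 12*e > -36) && (3*e == -15 ==> (1/2)*d + 4*e > -16)))
  WP_2: (e <= 8 ==> ((e <= 8 ==> ((!(e <= 8)) && ((!(3*e == -15)) ==> (1/2)*d + 12*e > -36) && (3*e == -15 ==> (1/2)*d + 4*e > -16))) && ((!(e <= 8)) ==> (((!(3*e == -15)) ==> (1/2)*d + 12*e > -36) && (3*e == -15 ==> (1/2)*d + 4*e > -16))))) && ((!(e <= 8)) ==> (((!(3*e == -15)) ==> (1/2)*d + 12*e > -36) && (3*e == -15 ==> (1/2)*d + 4*e > -16)))
So before the loop: (e <= 8 ==> ((e <= 8 ==> ((!(e <= 8)) && ((!(3*e == -15)) ==> (1/2)*d + 12*e > -36) && (3*e == -15 ==> (1/2)*d + 4*e > -16))) && ((!(e <= 8)) ==> (((!(3*e == -15)) ==> (1/2)*d + 12*e > -36) && (3*e == -15 ==> (1/2)*d + 4*e > -16))))) && ((!(e <= 8)) ==> (((!(3*e == -15)) ==> (1/2)*d + 12*e > -36) && (3*e == -15 ==> (1/2)*d + 4*e > -16)))
Answer: WP = (e <= 8 ==> ((e <= 8 ==> ((!(e <= 8)) && ((!(3*e == -15)) ==> (1/2)*d + 12*e > -36) && (3*e == -15 ==> (1/2)*d + 4*e > -16))) && ((!(e <= 8)) ==> (((!(3*e == -15)) ==> (1/2)*d + 12*e > -36) && (3*e == -15 ==> (1/2)*d + 4*e > -16))))) && ((!(e <= 8)) ==> (((!(3*e == -15)) ==> (1/2)*d + 12*e > -36) && (3*e == -15 ==> (1/2)*d + 4*e > -16)))
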